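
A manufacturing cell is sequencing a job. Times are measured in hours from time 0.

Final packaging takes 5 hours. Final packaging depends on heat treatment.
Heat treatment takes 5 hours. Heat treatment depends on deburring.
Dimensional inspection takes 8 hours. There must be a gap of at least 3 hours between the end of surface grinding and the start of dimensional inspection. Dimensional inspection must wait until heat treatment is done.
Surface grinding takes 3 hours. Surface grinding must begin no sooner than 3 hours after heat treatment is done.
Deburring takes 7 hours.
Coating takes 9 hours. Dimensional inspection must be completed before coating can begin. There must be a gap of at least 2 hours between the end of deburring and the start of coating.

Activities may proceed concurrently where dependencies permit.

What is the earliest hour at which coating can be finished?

38

Nothing blocks deburring, so it runs from hour 0 to hour 7.
Heat treatment waits on deburring (finishes hour 7), so it starts at hour 7 and finishes at 7 + 5 = hour 12.
Surface grinding cannot begin until heat treatment (finishes hour 12, plus 3-hour gap → hour 15). It runs from hour 15 to 15 + 3 = hour 18.
For dimensional inspection: surface grinding (finishes hour 18, plus 3-hour gap → hour 21); heat treatment (finishes hour 12). Taking the maximum gives a start of hour 21, and it finishes at 21 + 8 = hour 29.
For coating: dimensional inspection (finishes hour 29); deburring (finishes hour 7, plus 2-hour gap → hour 9). Taking the maximum gives a start of hour 29, and it finishes at 29 + 9 = hour 38.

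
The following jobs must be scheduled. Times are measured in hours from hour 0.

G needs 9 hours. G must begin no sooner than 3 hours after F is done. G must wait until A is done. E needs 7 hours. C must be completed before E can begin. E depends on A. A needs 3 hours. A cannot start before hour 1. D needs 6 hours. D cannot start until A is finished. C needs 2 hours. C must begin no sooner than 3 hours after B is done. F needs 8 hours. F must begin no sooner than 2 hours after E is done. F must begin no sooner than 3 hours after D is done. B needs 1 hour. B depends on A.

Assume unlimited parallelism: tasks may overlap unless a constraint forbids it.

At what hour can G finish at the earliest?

39

A cannot begin until its own release at hour 1. It runs from hour 1 to 1 + 3 = hour 4.
After A (finishes hour 4), D can start at hour 4 and finishes at hour 10.
After A (finishes hour 4), B can start at hour 4 and finishes at hour 5.
C cannot begin until B (finishes hour 5, plus 3-hour gap → hour 8). It runs from hour 8 to 8 + 2 = hour 10.
E needs all of C (finishes hour 10); A (finishes hour 4). That puts its earliest start at hour 10; it finishes at 10 + 7 = hour 17.
For F: E (finishes hour 17, plus 2-hour gap → hour 19); D (finishes hour 10, plus 3-hour gap → hour 13). Taking the maximum gives a start of hour 19, and it finishes at 19 + 8 = hour 27.
For G: F (finishes hour 27, plus 3-hour gap → hour 30); A (finishes hour 4). Taking the maximum gives a start of hour 30, and it finishes at 30 + 9 = hour 39.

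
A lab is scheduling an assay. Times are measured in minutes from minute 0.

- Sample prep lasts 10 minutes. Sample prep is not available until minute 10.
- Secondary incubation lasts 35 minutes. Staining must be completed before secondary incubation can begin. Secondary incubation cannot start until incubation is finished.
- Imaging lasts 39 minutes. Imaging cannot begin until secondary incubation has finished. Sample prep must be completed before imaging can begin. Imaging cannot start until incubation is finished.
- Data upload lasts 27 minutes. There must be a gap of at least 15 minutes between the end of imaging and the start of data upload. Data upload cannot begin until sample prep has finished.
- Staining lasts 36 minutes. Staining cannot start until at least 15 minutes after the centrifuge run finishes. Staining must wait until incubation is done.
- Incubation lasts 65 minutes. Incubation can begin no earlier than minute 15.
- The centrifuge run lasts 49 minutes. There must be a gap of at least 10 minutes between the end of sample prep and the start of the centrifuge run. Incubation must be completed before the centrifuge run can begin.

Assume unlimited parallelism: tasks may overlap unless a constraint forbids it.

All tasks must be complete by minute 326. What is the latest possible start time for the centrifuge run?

To finish by minute 326, data upload (duration 27) must start no later than minute 299.
Imaging must finish before data upload (must start by minute 299, minus 15-minute gap → minute 284). With a 39-minute duration, imaging must start by 284 − 39 = minute 245.
Secondary incubation has to be done before imaging (must start by minute 245). That means finishing by minute 245, i.e. starting by 245 − 35 = minute 210.
Since secondary incubation (must start by minute 210) depends on it, staining must finish by minute 210. Backing off its 36-minute duration gives a latest start of minute 174.
The centrifuge run feeds into staining (must start by minute 174, minus 15-minute gap → minute 159); so the centrifuge run must finish by minute 159 and therefore start by minute 110.

110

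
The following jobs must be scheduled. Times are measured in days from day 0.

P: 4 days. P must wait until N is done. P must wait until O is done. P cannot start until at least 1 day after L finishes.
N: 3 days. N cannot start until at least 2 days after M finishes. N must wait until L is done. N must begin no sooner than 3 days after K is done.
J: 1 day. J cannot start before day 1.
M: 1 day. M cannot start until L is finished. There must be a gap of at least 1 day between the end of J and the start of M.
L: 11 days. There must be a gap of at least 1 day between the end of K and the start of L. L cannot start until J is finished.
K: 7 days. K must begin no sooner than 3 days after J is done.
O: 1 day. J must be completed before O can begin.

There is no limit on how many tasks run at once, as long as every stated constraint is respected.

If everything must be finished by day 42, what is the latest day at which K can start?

13

To finish by day 42, P (duration 4) must start no later than day 38.
N has to be done before P (must start by day 38). That means finishing by day 38, i.e. starting by 38 − 3 = day 35.
M feeds into N (must start by day 35, minus 2-day gap → day 33); so M must finish by day 33 and therefore start by day 32.
L must finish in time for M (must start by day 32); N (must start by day 35); P (must start by day 38, minus 1-day gap → day 37). The tightest is day 32, so L must start by 32 − 11 = day 21.
For K: L (must start by day 21, minus 1-day gap → day 20); N (must start by day 35, minus 3-day gap → day 32). The most restrictive is day 20; with a 7-day duration, K must start by day 13.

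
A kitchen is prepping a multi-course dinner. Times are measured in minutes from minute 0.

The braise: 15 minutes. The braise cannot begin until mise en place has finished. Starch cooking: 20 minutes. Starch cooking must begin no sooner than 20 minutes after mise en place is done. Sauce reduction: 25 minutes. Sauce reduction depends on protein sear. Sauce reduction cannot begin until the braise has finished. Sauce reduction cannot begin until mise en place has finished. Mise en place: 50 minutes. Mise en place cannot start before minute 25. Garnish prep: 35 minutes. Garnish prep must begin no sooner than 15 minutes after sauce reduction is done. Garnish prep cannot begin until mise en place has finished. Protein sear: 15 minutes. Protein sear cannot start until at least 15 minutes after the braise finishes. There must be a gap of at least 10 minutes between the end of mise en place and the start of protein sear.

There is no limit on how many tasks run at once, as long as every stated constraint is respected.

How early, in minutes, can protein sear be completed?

120

Mise en place waits on its own release at minute 25, so it starts at minute 25 and finishes at 25 + 50 = minute 75.
The braise cannot begin until mise en place (finishes minute 75). It runs from minute 75 to 75 + 15 = minute 90.
Protein sear has to wait for the braise (finishes minute 90, plus 15-minute gap → minute 105); mise en place (finishes minute 75, plus 10-minute gap → minute 85). The latest of these is minute 105, so protein sear runs minute 105 to 105 + 15 = minute 120.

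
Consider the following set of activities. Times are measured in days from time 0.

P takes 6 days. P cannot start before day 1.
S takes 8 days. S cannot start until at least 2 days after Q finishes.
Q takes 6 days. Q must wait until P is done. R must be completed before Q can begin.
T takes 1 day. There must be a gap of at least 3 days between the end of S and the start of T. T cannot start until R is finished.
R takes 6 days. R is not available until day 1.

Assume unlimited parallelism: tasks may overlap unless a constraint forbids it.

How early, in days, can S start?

After its own release at day 1, R can start at day 1 and finishes at day 7.
After its own release at day 1, P can start at day 1 and finishes at day 7.
Q cannot start until P (finishes day 7); R (finishes day 7). The controlling bound is day 7, so Q finishes at 7 + 6 = day 13.
S waits on Q (finishes day 13, plus 2-day gap → day 15), so the earliest it can start is day 15.

15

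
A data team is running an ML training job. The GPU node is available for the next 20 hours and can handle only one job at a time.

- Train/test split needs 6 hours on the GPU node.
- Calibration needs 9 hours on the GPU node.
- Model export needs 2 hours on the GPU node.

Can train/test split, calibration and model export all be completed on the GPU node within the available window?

Running back to back, the jobs need 6 + 9 + 2 = 17 hours on the GPU node.
Since 17 ≤ 20, they fit within the window.

Yes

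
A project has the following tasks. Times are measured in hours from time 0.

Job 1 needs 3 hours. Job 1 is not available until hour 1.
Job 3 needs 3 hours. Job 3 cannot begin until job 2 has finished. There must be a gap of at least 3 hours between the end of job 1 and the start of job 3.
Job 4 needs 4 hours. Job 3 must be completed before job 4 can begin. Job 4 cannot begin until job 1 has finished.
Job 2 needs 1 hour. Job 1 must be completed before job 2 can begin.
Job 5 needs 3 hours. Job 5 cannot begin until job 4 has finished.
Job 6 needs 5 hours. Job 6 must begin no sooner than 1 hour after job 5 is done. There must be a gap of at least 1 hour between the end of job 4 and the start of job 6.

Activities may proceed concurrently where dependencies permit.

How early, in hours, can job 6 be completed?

23

Job 1 waits on its own release at hour 1, so it starts at hour 1 and finishes at 1 + 3 = hour 4.
Job 2 waits on job 1 (finishes hour 4), so it starts at hour 4 and finishes at 4 + 1 = hour 5.
For job 3: job 2 (finishes hour 5); job 1 (finishes hour 4, plus 3-hour gap → hour 7). Taking the maximum gives a start of hour 7, and it finishes at 7 + 3 = hour 10.
For job 4: job 3 (finishes hour 10); job 1 (finishes hour 4). Taking the maximum gives a start of hour 10, and it finishes at 10 + 4 = hour 14.
Job 5 waits on job 4 (finishes hour 14), so it starts at hour 14 and finishes at 14 + 3 = hour 17.
For job 6: job 5 (finishes hour 17, plus 1-hour gap → hour 18); job 4 (finishes hour 14, plus 1-hour gap → hour 15). Taking the maximum gives a start of hour 18, and it finishes at 18 + 5 = hour 23.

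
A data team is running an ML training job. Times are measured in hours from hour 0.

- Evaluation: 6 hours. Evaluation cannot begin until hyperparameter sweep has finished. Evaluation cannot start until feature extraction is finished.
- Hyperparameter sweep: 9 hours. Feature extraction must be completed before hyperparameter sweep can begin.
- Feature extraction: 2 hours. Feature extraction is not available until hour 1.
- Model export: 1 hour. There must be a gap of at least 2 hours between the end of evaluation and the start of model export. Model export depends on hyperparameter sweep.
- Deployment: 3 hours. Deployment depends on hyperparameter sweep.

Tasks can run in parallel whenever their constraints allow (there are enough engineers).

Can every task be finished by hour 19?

Feature extraction cannot begin until its own release at hour 1. It runs from hour 1 to 1 + 2 = hour 3.
Hyperparameter sweep cannot begin until feature extraction (finishes hour 3). It runs from hour 3 to 3 + 9 = hour 12.
Deployment waits on hyperparameter sweep (finishes hour 12), so it starts at hour 12 and finishes at 12 + 3 = hour 15.
Evaluation needs all of hyperparameter sweep (finishes hour 12); feature extraction (finishes hour 3). That puts its earliest start at hour 12; it finishes at 12 + 6 = hour 18.
Model export cannot start until evaluation (finishes hour 18, plus 2-hour gap → hour 20); hyperparameter sweep (finishes hour 12). The controlling bound is hour 20, so model export finishes at 20 + 1 = hour 21.
The earliest everything can be done is hour 21, which is after the deadline of 19, so it is not possible.

No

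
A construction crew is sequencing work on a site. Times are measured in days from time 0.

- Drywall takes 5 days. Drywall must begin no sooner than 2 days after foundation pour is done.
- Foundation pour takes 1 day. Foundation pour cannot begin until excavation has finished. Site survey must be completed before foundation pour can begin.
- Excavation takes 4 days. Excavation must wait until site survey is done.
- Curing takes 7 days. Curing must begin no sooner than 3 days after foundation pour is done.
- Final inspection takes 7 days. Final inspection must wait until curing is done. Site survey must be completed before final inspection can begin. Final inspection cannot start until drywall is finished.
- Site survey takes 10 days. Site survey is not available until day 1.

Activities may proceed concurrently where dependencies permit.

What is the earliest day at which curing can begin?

19

Site survey waits on its own release at day 1, so it starts at day 1 and finishes at 1 + 10 = day 11.
Excavation cannot begin until site survey (finishes day 11). It runs from day 11 to 11 + 4 = day 15.
Foundation pour has to wait for excavation (finishes day 15); site survey (finishes day 11). The latest of these is day 15, so foundation pour runs day 15 to 15 + 1 = day 16.
Curing waits on foundation pour (finishes day 16, plus 3-day gap → day 19), so the earliest it can start is day 19.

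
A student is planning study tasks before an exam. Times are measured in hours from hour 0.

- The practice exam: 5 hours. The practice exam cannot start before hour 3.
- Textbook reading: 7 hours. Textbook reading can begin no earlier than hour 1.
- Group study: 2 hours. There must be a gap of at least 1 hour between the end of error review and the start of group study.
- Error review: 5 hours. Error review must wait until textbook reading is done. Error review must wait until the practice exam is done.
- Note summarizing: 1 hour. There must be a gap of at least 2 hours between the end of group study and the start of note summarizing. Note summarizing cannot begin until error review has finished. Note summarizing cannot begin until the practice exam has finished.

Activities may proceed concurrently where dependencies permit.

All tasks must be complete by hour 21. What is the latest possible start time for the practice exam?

Note summarizing has no dependents, so it just needs to finish by hour 21. Starting by 21 − 1 = hour 20 achieves that.
Since note summarizing (must start by hour 20, minus 2-hour gap → hour 18) depends on it, group study must finish by hour 18. Backing off its 2-hour duration gives a latest start of hour 16.
Error review must finish in time for group study (must start by hour 16, minus 1-hour gap → hour 15); note summarizing (must start by hour 20). The tightest is hour 15, so error review must start by 15 − 5 = hour 10.
For the practice exam: error review (must start by hour 10); note summarizing (must start by hour 20). The most restrictive is hour 10; with a 5-hour duration, the practice exam must start by hour 5.

5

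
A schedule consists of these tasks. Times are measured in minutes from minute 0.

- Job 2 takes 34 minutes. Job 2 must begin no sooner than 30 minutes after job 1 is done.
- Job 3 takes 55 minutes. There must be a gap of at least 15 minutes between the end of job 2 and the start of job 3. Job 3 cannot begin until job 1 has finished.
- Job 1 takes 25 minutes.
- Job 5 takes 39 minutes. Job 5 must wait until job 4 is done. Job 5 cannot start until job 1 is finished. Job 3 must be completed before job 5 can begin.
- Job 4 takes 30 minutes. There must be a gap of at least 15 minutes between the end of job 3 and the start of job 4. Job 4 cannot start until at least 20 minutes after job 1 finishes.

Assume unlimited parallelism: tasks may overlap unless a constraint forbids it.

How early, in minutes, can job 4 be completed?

Nothing blocks job 1, so it runs from minute 0 to minute 25.
Job 2 cannot begin until job 1 (finishes minute 25, plus 30-minute gap → minute 55). It runs from minute 55 to 55 + 34 = minute 89.
For job 3: job 2 (finishes minute 89, plus 15-minute gap → minute 104); job 1 (finishes minute 25). Taking the maximum gives a start of minute 104, and it finishes at 104 + 55 = minute 159.
For job 4: job 3 (finishes minute 159, plus 15-minute gap → minute 174); job 1 (finishes minute 25, plus 20-minute gap → minute 45). Taking the maximum gives a start of minute 174, and it finishes at 174 + 30 = minute 204.

204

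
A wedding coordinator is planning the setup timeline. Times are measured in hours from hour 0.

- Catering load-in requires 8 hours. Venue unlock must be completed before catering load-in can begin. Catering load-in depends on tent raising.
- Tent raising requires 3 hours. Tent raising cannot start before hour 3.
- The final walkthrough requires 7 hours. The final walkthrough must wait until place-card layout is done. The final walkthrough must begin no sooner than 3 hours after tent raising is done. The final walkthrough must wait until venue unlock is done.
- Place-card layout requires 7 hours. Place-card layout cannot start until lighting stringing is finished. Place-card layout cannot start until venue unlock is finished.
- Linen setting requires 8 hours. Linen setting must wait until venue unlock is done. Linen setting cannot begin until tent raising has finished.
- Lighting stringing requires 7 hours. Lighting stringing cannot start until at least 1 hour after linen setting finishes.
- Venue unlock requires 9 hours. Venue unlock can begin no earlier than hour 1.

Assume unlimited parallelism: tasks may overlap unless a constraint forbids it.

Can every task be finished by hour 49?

Tent raising waits on its own release at hour 3, so it starts at hour 3 and finishes at 3 + 3 = hour 6.
Venue unlock cannot begin until its own release at hour 1. It runs from hour 1 to 1 + 9 = hour 10.
For catering load-in: venue unlock (finishes hour 10); tent raising (finishes hour 6). Taking the maximum gives a start of hour 10, and it finishes at 10 + 8 = hour 18.
For linen setting: venue unlock (finishes hour 10); tent raising (finishes hour 6). Taking the maximum gives a start of hour 10, and it finishes at 10 + 8 = hour 18.
After linen setting (finishes hour 18, plus 1-hour gap → hour 19), lighting stringing can start at hour 19 and finishes at hour 26.
Place-card layout needs all of lighting stringing (finishes hour 26); venue unlock (finishes hour 10). That puts its earliest start at hour 26; it finishes at 26 + 7 = hour 33.
The final walkthrough needs all of place-card layout (finishes hour 33); tent raising (finishes hour 6, plus 3-hour gap → hour 9); venue unlock (finishes hour 10). That puts its earliest start at hour 33; it finishes at 33 + 7 = hour 40.
Every task is finished by hour 40, which is no later than the deadline of 49, so the schedule is feasible.

Yes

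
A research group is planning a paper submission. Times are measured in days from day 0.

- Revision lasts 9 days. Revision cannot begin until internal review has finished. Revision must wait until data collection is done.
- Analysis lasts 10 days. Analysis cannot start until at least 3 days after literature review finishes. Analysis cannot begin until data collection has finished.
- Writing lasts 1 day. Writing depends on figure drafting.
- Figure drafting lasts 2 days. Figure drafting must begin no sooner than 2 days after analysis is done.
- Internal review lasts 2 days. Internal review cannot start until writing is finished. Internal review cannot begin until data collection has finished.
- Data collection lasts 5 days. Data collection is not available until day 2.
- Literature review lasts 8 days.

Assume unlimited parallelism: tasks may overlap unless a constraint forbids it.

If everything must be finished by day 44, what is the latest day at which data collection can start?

Nothing follows revision; the deadline of day 44 is its only limit. It must start by 44 − 9 = day 35.
Internal review must finish before revision (must start by day 35). With a 2-day duration, internal review must start by 35 − 2 = day 33.
Writing feeds into internal review (must start by day 33); so writing must finish by day 33 and therefore start by day 32.
Figure drafting has to be done before writing (must start by day 32). That means finishing by day 32, i.e. starting by 32 − 2 = day 30.
Analysis feeds into figure drafting (must start by day 30, minus 2-day gap → day 28); so analysis must finish by day 28 and therefore start by day 18.
For data collection: analysis (must start by day 18); internal review (must start by day 33); revision (must start by day 35). The most restrictive is day 18; with a 5-day duration, data collection must start by day 13.

13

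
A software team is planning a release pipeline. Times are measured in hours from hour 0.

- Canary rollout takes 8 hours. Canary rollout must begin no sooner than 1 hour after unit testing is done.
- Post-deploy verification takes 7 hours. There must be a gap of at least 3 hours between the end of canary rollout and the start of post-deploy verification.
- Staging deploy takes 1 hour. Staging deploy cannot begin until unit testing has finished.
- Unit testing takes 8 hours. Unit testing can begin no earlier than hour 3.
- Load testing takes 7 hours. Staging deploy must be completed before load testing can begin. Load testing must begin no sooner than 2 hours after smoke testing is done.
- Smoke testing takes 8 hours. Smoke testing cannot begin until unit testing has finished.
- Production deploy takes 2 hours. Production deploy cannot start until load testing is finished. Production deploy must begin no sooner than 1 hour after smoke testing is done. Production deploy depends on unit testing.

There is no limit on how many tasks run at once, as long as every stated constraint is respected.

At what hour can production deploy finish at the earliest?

Unit testing cannot begin until its own release at hour 3. It runs from hour 3 to 3 + 8 = hour 11.
After unit testing (finishes hour 11), smoke testing can start at hour 11 and finishes at hour 19.
Staging deploy waits on unit testing (finishes hour 11), so it starts at hour 11 and finishes at 11 + 1 = hour 12.
Load testing has to wait for staging deploy (finishes hour 12); smoke testing (finishes hour 19, plus 2-hour gap → hour 21). The latest of these is hour 21, so load testing runs hour 21 to 21 + 7 = hour 28.
Production deploy has to wait for load testing (finishes hour 28); smoke testing (finishes hour 19, plus 1-hour gap → hour 20); unit testing (finishes hour 11). The latest of these is hour 28, so production deploy runs hour 28 to 28 + 2 = hour 30.

30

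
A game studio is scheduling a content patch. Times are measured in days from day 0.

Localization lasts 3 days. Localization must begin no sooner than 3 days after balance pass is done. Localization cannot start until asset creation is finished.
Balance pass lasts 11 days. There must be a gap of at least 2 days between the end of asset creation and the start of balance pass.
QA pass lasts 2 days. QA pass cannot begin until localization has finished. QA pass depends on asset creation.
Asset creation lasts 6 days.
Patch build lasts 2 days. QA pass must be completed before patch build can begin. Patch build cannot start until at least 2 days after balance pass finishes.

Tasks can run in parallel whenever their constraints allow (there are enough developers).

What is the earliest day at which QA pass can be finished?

Asset creation can start immediately at day 0; it finishes at day 6.
After asset creation (finishes day 6, plus 2-day gap → day 8), balance pass can start at day 8 and finishes at day 19.
Localization cannot start until balance pass (finishes day 19, plus 3-day gap → day 22); asset creation (finishes day 6). The controlling bound is day 22, so localization finishes at 22 + 3 = day 25.
QA pass has to wait for localization (finishes day 25); asset creation (finishes day 6). The latest of these is day 25, so QA pass runs day 25 to 25 + 2 = day 27.

27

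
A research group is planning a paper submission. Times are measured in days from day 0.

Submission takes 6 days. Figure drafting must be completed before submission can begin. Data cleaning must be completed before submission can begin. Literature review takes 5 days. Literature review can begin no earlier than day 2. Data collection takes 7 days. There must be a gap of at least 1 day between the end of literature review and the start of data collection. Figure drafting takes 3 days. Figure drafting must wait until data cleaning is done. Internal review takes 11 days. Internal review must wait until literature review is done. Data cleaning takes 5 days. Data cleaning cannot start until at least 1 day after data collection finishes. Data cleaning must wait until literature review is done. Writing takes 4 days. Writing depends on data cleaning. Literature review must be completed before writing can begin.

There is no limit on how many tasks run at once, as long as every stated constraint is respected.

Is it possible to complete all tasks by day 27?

No

Literature review cannot begin until its own release at day 2. It runs from day 2 to 2 + 5 = day 7.
After literature review (finishes day 7), internal review can start at day 7 and finishes at day 18.
Data collection cannot begin until literature review (finishes day 7, plus 1-day gap → day 8). It runs from day 8 to 8 + 7 = day 15.
Data cleaning has to wait for data collection (finishes day 15, plus 1-day gap → day 16); literature review (finishes day 7). The latest of these is day 16, so data cleaning runs day 16 to 16 + 5 = day 21.
For writing: data cleaning (finishes day 21); literature review (finishes day 7). Taking the maximum gives a start of day 21, and it finishes at 21 + 4 = day 25.
Figure drafting waits on data cleaning (finishes day 21), so it starts at day 21 and finishes at 21 + 3 = day 24.
Submission has to wait for figure drafting (finishes day 24); data cleaning (finishes day 21). The latest of these is day 24, so submission runs day 24 to 24 + 6 = day 30.
The earliest everything can be done is day 30, which is after the deadline of 27, so it is not possible.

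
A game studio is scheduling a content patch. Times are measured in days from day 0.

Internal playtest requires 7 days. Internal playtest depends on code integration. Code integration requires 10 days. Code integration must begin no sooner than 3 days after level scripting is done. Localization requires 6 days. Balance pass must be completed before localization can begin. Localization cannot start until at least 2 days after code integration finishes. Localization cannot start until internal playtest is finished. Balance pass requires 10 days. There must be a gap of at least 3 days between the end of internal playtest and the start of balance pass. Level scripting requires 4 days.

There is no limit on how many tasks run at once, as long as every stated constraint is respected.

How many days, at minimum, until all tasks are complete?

Level scripting has no prerequisites, so it starts at day 0 and finishes at day 4.
Code integration waits on level scripting (finishes day 4, plus 3-day gap → day 7), so it starts at day 7 and finishes at 7 + 10 = day 17.
Internal playtest waits on code integration (finishes day 17), so it starts at day 17 and finishes at 17 + 7 = day 24.
After internal playtest (finishes day 24, plus 3-day gap → day 27), balance pass can start at day 27 and finishes at day 37.
For localization: balance pass (finishes day 37); code integration (finishes day 17, plus 2-day gap → day 19); internal playtest (finishes day 24). Taking the maximum gives a start of day 37, and it finishes at 37 + 6 = day 43.
All tasks are finished once the last one completes. Finish times: Level scripting at 4, Code integration at 17, Internal playtest at 24, Balance pass at 37, Localization at 43. The latest is day 43.

43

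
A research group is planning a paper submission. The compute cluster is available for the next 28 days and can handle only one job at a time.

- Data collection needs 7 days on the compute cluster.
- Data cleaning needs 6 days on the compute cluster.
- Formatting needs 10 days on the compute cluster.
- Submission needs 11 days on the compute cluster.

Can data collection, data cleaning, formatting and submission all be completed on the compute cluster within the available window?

Running back to back, the jobs need 7 + 6 + 10 + 11 = 34 days on the compute cluster.
Since 34 > 28, they cannot all fit.

No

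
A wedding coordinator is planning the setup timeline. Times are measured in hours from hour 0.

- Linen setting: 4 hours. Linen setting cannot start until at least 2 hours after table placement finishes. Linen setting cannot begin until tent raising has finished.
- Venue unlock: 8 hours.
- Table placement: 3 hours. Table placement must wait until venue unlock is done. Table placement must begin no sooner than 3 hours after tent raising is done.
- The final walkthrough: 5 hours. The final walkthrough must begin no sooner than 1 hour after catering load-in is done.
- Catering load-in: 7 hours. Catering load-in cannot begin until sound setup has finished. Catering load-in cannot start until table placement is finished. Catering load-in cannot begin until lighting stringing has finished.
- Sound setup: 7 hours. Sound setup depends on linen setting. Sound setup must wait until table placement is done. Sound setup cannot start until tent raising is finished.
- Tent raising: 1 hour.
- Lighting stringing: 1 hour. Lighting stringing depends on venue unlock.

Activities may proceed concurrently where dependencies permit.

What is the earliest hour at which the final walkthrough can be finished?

37

Nothing blocks tent raising, so it runs from hour 0 to hour 1.
Nothing blocks venue unlock, so it runs from hour 0 to hour 8.
Lighting stringing waits on venue unlock (finishes hour 8), so it starts at hour 8 and finishes at 8 + 1 = hour 9.
For table placement: venue unlock (finishes hour 8); tent raising (finishes hour 1, plus 3-hour gap → hour 4). Taking the maximum gives a start of hour 8, and it finishes at 8 + 3 = hour 11.
For linen setting: table placement (finishes hour 11, plus 2-hour gap → hour 13); tent raising (finishes hour 1). Taking the maximum gives a start of hour 13, and it finishes at 13 + 4 = hour 17.
For sound setup: linen setting (finishes hour 17); table placement (finishes hour 11); tent raising (finishes hour 1). Taking the maximum gives a start of hour 17, and it finishes at 17 + 7 = hour 24.
Catering load-in has to wait for sound setup (finishes hour 24); table placement (finishes hour 11); lighting stringing (finishes hour 9). The latest of these is hour 24, so catering load-in runs hour 24 to 24 + 7 = hour 31.
After catering load-in (finishes hour 31, plus 1-hour gap → hour 32), the final walkthrough can start at hour 32 and finishes at hour 37.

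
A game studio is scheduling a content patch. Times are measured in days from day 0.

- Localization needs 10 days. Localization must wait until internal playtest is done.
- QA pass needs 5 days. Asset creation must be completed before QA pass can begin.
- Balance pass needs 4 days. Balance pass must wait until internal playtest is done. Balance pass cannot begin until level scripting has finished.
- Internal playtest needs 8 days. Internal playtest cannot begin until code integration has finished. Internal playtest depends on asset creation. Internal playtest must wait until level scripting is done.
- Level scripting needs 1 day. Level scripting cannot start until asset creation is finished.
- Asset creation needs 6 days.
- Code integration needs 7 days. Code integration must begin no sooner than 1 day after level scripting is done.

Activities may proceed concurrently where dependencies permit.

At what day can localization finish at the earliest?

Asset creation can start immediately at day 0; it finishes at day 6.
Level scripting cannot begin until asset creation (finishes day 6). It runs from day 6 to 6 + 1 = day 7.
Code integration cannot begin until level scripting (finishes day 7, plus 1-day gap → day 8). It runs from day 8 to 8 + 7 = day 15.
Internal playtest cannot start until code integration (finishes day 15); asset creation (finishes day 6); level scripting (finishes day 7). The controlling bound is day 15, so internal playtest finishes at 15 + 8 = day 23.
Localization cannot begin until internal playtest (finishes day 23). It runs from day 23 to 23 + 10 = day 33.

33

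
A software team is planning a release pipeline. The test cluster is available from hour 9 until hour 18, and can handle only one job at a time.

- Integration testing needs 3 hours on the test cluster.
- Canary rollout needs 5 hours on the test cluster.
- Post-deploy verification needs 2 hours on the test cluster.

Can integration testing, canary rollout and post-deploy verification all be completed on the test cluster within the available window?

No

The test cluster window is 18 − 9 = 9 hours.
Running back to back, the jobs need 3 + 5 + 2 = 10 hours on the test cluster.
Since 10 > 9, they cannot all fit.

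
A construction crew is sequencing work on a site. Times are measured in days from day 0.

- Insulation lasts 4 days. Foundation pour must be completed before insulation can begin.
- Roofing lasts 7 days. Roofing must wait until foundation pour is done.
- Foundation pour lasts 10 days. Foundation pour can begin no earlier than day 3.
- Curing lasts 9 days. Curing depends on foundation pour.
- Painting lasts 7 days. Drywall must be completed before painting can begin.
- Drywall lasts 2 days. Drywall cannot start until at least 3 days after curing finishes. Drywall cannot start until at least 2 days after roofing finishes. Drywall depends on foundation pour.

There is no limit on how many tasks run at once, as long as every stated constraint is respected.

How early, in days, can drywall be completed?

Foundation pour cannot begin until its own release at day 3. It runs from day 3 to 3 + 10 = day 13.
Roofing waits on foundation pour (finishes day 13), so it starts at day 13 and finishes at 13 + 7 = day 20.
After foundation pour (finishes day 13), curing can start at day 13 and finishes at day 22.
For drywall: curing (finishes day 22, plus 3-day gap → day 25); roofing (finishes day 20, plus 2-day gap → day 22); foundation pour (finishes day 13). Taking the maximum gives a start of day 25, and it finishes at 25 + 2 = day 27.

27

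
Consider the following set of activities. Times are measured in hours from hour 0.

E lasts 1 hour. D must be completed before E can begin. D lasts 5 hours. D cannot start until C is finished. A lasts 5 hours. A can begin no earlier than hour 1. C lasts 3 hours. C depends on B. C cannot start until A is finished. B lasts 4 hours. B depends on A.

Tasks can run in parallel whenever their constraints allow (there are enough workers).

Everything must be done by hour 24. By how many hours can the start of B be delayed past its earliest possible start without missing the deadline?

After its own release at hour 1, A can start at hour 1 and finishes at hour 6.
B waits on A (finishes hour 6), so it starts at hour 6 and finishes at 6 + 4 = hour 10.

Working backward from the deadline:
To finish by hour 24, E (duration 1) must start no later than hour 23.
D feeds into E (must start by hour 23); so D must finish by hour 23 and therefore start by hour 18.
C feeds into D (must start by hour 18); so C must finish by hour 18 and therefore start by hour 15.
B has to be done before C (must start by hour 15). That means finishing by hour 15, i.e. starting by 15 − 4 = hour 11.
So B can start as early as hour 6 and as late as hour 11, giving 11 − 6 = 5 hours of slack.

5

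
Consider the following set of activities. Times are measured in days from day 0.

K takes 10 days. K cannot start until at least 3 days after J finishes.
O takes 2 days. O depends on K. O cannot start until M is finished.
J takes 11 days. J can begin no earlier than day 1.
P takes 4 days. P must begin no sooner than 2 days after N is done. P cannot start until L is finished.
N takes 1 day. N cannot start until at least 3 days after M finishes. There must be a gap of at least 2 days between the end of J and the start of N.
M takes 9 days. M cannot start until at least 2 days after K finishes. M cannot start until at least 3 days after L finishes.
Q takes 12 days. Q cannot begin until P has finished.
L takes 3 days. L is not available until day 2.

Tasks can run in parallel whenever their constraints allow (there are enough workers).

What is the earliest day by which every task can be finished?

58

L cannot begin until its own release at day 2. It runs from day 2 to 2 + 3 = day 5.
J waits on its own release at day 1, so it starts at day 1 and finishes at 1 + 11 = day 12.
K cannot begin until J (finishes day 12, plus 3-day gap → day 15). It runs from day 15 to 15 + 10 = day 25.
M cannot start until K (finishes day 25, plus 2-day gap → day 27); L (finishes day 5, plus 3-day gap → day 8). The controlling bound is day 27, so M finishes at 27 + 9 = day 36.
O cannot start until K (finishes day 25); M (finishes day 36). The controlling bound is day 36, so O finishes at 36 + 2 = day 38.
N needs all of M (finishes day 36, plus 3-day gap → day 39); J (finishes day 12, plus 2-day gap → day 14). That puts its earliest start at day 39; it finishes at 39 + 1 = day 40.
P needs all of N (finishes day 40, plus 2-day gap → day 42); L (finishes day 5). That puts its earliest start at day 42; it finishes at 42 + 4 = day 46.
Q cannot begin until P (finishes day 46). It runs from day 46 to 46 + 12 = day 58.
All tasks are finished once the last one completes. Finish times: J at 12, K at 25, L at 5, M at 36, N at 40, O at 38, P at 46, Q at 58. The latest is day 58.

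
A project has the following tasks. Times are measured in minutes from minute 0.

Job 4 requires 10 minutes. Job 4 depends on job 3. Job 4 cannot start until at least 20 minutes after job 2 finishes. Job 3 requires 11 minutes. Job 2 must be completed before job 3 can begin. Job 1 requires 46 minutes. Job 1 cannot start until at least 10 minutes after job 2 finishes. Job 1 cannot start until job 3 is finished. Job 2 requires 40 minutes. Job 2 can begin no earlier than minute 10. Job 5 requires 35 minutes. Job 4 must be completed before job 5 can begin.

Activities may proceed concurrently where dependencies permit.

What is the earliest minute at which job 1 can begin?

After its own release at minute 10, job 2 can start at minute 10 and finishes at minute 50.
Job 3 waits on job 2 (finishes minute 50), so it starts at minute 50 and finishes at 50 + 11 = minute 61.
Job 1 waits on job 2 (finishes minute 50, plus 10-minute gap → minute 60); job 3 (finishes minute 61). The latest of these is minute 61, which is the earliest job 1 can start.

61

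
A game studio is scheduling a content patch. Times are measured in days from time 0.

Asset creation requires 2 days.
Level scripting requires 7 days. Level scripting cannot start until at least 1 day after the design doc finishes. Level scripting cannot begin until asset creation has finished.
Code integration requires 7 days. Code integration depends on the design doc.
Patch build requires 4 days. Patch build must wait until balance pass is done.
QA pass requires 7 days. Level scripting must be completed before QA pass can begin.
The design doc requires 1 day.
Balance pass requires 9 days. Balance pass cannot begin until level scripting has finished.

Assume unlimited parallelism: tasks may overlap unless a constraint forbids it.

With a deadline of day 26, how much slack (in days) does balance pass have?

Asset creation can start immediately at day 0; it finishes at day 2.
The design doc can start immediately at day 0; it finishes at day 1.
Level scripting has to wait for the design doc (finishes day 1, plus 1-day gap → day 2); asset creation (finishes day 2). The latest of these is day 2, so level scripting runs day 2 to 2 + 7 = day 9.
After level scripting (finishes day 9), balance pass can start at day 9 and finishes at day 18.

Working backward from the deadline:
Patch build has no dependents, so it just needs to finish by day 26. Starting by 26 − 4 = day 22 achieves that.
Balance pass feeds into patch build (must start by day 22); so balance pass must finish by day 22 and therefore start by day 13.
So balance pass can start as early as day 9 and as late as day 13, giving 13 − 9 = 4 days of slack.

4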